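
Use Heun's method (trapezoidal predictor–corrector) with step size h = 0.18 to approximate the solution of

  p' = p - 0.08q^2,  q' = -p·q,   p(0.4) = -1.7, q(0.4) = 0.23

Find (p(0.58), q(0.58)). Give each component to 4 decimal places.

-2.0346, 0.3194

Heun on (p,q): k1 = f(s_n, state_n); k2 = f(s_n + h, state_n + h·k1); state_{n+1} = state_n + (h/2)·(k1 + k2).
0.400000: (-1.700000, 0.230000)
  k1 = (-1.704232, 0.391000)
  predictor → (-2.006762, 0.300380)
  k2 = (-2.013980, 0.602791)
  → (-2.034639, 0.319441)
(p(0.58), q(0.58)) ≈ (-2.0346, 0.3194)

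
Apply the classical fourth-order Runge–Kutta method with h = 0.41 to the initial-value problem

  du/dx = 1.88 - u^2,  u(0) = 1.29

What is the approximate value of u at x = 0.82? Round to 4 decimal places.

RK4: k1 = f(x_n, u_n); k2 = f(x_n + h/2, u_n + (h/2)·k1); k3 = f(x_n + h/2, u_n + (h/2)·k2); k4 = f(x_n + h, u_n + h·k3); u_{n+1} = u_n + (h/6)·(k1 + 2k2 + 2k3 + k4).
x=0.000000, u=1.290000:
  k1 = f(0.000000, 1.290000) = 0.215900
  k2 = f(0.205000, 1.334259) = 0.099752
  k3 = f(0.205000, 1.310449) = 0.162723
  k4 = f(0.410000, 1.356717) = 0.039320
  u ← 1.290000 + (0.41/6)·(k1 + 2k2 + 2k3 + k4) = 1.343312
x=0.410000, u=1.343312:
  k1 = f(0.410000, 1.343312) = 0.075514
  k2 = f(0.615000, 1.358792) = 0.033684
  k3 = f(0.615000, 1.350217) = 0.056914
  k4 = f(0.820000, 1.366646) = 0.012277
  u ← 1.343312 + (0.41/6)·(k1 + 2k2 + 2k3 + k4) = 1.361693
u(0.82) ≈ 1.3617

1.3617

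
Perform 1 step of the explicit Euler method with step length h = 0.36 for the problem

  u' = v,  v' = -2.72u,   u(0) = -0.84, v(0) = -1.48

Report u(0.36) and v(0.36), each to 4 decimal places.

-1.3728, -0.6575

Euler on (u,v): u_{n+1} = u_n + h·u', v_{n+1} = v_n + h·v'.
0.000000: (-0.840000, -1.480000); f=(-1.480000, 2.284800) → (-1.372800, -0.657472)
(u(0.36), v(0.36)) ≈ (-1.3728, -0.6575)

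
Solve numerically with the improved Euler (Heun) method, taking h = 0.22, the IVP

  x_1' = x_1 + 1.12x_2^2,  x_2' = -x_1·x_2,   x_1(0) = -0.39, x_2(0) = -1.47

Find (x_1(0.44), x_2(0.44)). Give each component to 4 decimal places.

Heun on (x_1,x_2): k1 = f(s_n, state_n); k2 = f(s_n + h, state_n + h·k1); state_{n+1} = state_n + (h/2)·(k1 + k2).
0.000000: (-0.390000, -1.470000)
  k1 = (2.030208, -0.573300)
  predictor → (0.056646, -1.596126)
  k2 = (2.909978, 0.090414)
  → (0.153420, -1.523117)
0.220000: (0.153420, -1.523117)
  k1 = (2.751694, 0.233677)
  predictor → (0.758793, -1.471708)
  k2 = (3.184630, 1.116722)
  → (0.806416, -1.374574)
(x_1(0.44), x_2(0.44)) ≈ (0.8064, -1.3746)

0.8064, -1.3746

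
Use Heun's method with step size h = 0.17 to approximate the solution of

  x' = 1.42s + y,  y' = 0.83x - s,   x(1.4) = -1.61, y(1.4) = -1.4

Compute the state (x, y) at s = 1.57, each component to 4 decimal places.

Heun on (x,y): k1 = f(s_n, state_n); k2 = f(s_n + h, state_n + h·k1); state_{n+1} = state_n + (h/2)·(k1 + k2).
1.400000: (-1.610000, -1.400000)
  k1 = (0.588000, -2.736300)
  predictor → (-1.510040, -1.865171)
  k2 = (0.364229, -2.823333)
  → (-1.529061, -1.872569)
(x(1.57), y(1.57)) ≈ (-1.5291, -1.8726)

-1.5291, -1.8726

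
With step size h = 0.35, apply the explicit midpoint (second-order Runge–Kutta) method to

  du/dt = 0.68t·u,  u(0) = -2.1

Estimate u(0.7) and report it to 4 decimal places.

-2.4722

Midpoint: k1 = f(t_n, u_n); k2 = f(t_n + h/2, u_n + (h/2)·k1); u_{n+1} = u_n + h·k2.
t=0.000000, u=-2.100000:
  k1 = f(0.000000, -2.100000) = 0.000000
  k2 = f(0.175000, -2.100000) = -0.249900
  u ← -2.100000 + 0.35·(-0.249900) = -2.187465
t=0.350000, u=-2.187465:
  k1 = f(0.350000, -2.187465) = -0.520617
  k2 = f(0.525000, -2.278573) = -0.813451
  u ← -2.187465 + 0.35·(-0.813451) = -2.472173
u(0.7) ≈ -2.4722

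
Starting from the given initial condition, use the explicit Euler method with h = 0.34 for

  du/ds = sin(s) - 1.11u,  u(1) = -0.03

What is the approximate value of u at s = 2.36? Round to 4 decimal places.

0.7095

Euler: u_{n+1} = u_n + h·f(s_n, u_n).
s=1.000000, u=-0.030000: f=0.874771 → u ← -0.030000 + 0.34·0.874771 = 0.267422
s=1.340000, u=0.267422: f=0.676646 → u ← 0.267422 + 0.34·0.676646 = 0.497482
s=1.680000, u=0.497482: f=0.441838 → u ← 0.497482 + 0.34·0.441838 = 0.647707
s=2.020000, u=0.647707: f=0.181839 → u ← 0.647707 + 0.34·0.181839 = 0.709532
u(2.36) ≈ 0.7095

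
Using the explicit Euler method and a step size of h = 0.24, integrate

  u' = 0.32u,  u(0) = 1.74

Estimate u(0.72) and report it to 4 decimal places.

Euler: u_{n+1} = u_n + h·f(t_n, u_n).
t=0.000000, u=1.740000: f=0.556800 → u ← 1.740000 + 0.24·0.556800 = 1.873632
t=0.240000, u=1.873632: f=0.599562 → u ← 1.873632 + 0.24·0.599562 = 2.017527
t=0.480000, u=2.017527: f=0.645609 → u ← 2.017527 + 0.24·0.645609 = 2.172473
u(0.72) ≈ 2.1725

2.1725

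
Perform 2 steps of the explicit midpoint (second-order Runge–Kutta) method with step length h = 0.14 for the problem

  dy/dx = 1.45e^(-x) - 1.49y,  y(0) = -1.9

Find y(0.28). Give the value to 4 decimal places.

-0.9735

Midpoint: k1 = f(x_n, y_n); k2 = f(x_n + h/2, y_n + (h/2)·k1); y_{n+1} = y_n + h·k2.
x=0.000000, y=-1.900000:
  k1 = f(0.000000, -1.900000) = 4.281000
  k2 = f(0.070000, -1.600330) = 3.736463
  y ← -1.900000 + 0.14·3.736463 = -1.376895
x=0.140000, y=-1.376895:
  k1 = f(0.140000, -1.376895) = 3.312143
  k2 = f(0.210000, -1.145045) = 2.881464
  y ← -1.376895 + 0.14·2.881464 = -0.973490
y(0.28) ≈ -0.9735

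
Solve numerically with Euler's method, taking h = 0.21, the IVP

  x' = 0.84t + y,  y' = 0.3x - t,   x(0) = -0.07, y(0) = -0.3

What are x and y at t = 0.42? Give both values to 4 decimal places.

Euler on (x,y): x_{n+1} = x_n + h·x', y_{n+1} = y_n + h·y'.
0.000000: (-0.070000, -0.300000); f=(-0.300000, -0.021000) → (-0.133000, -0.304410)
0.210000: (-0.133000, -0.304410); f=(-0.128010, -0.249900) → (-0.159882, -0.356889)
(x(0.42), y(0.42)) ≈ (-0.1599, -0.3569)

-0.1599, -0.3569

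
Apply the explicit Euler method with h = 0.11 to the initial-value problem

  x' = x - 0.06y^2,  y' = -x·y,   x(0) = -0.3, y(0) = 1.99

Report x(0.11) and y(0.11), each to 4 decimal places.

-0.3591, 2.0557

Euler on (x,y): x_{n+1} = x_n + h·x', y_{n+1} = y_n + h·y'.
0.000000: (-0.300000, 1.990000); f=(-0.537606, 0.597000) → (-0.359137, 2.055670)
(x(0.11), y(0.11)) ≈ (-0.3591, 2.0557)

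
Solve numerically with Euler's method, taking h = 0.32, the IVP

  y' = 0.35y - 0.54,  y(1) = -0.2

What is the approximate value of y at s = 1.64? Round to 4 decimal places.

Euler: y_{n+1} = y_n + h·f(s_n, y_n).
s=1.000000, y=-0.200000: f=-0.610000 → y ← -0.200000 + 0.32·(-0.610000) = -0.395200
s=1.320000, y=-0.395200: f=-0.678320 → y ← -0.395200 + 0.32·(-0.678320) = -0.612262
y(1.64) ≈ -0.6123

-0.6123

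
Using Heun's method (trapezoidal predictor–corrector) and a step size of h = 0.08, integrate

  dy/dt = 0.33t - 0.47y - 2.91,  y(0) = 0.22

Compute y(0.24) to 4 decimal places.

-0.4546

Heun: k1 = f(t_n, y_n); k2 = f(t_n + h, y_n + h·k1); y_{n+1} = y_n + (h/2)·(k1 + k2).
t=0.000000, y=0.220000:
  k1 = f(0.000000, 0.220000) = -3.013400
  k2 = f(0.080000, -0.021072) = -2.873696
  y ← 0.220000 + (0.08/2)·(-3.013400 + (-2.873696)) = -0.015484
t=0.080000, y=-0.015484:
  k1 = f(0.080000, -0.015484) = -2.876323
  k2 = f(0.160000, -0.245590) = -2.741773
  y ← -0.015484 + (0.08/2)·(-2.876323 + (-2.741773)) = -0.240208
t=0.160000, y=-0.240208:
  k1 = f(0.160000, -0.240208) = -2.744302
  k2 = f(0.240000, -0.459752) = -2.614717
  y ← -0.240208 + (0.08/2)·(-2.744302 + (-2.614717)) = -0.454568
y(0.24) ≈ -0.4546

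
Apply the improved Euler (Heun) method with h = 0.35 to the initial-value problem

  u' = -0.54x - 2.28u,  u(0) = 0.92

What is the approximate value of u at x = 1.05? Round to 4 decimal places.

Heun: k1 = f(x_n, u_n); k2 = f(x_n + h, u_n + h·k1); u_{n+1} = u_n + (h/2)·(k1 + k2).
x=0.000000, u=0.920000:
  k1 = f(0.000000, 0.920000) = -2.097600
  k2 = f(0.350000, 0.185840) = -0.612715
  u ← 0.920000 + (0.35/2)·(-2.097600 + (-0.612715)) = 0.445695
x=0.350000, u=0.445695:
  k1 = f(0.350000, 0.445695) = -1.205184
  k2 = f(0.700000, 0.023880) = -0.432447
  u ← 0.445695 + (0.35/2)·(-1.205184 + (-0.432447)) = 0.159109
x=0.700000, u=0.159109:
  k1 = f(0.700000, 0.159109) = -0.740769
  k2 = f(1.050000, -0.100160) = -0.338635
  u ← 0.159109 + (0.35/2)·(-0.740769 + (-0.338635)) = -0.029786
u(1.05) ≈ -0.0298

-0.0298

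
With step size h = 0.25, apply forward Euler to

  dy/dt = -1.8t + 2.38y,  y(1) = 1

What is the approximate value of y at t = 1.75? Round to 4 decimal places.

Euler: y_{n+1} = y_n + h·f(t_n, y_n).
t=1.000000, y=1.000000: f=0.580000 → y ← 1.000000 + 0.25·0.580000 = 1.145000
t=1.250000, y=1.145000: f=0.475100 → y ← 1.145000 + 0.25·0.475100 = 1.263775
t=1.500000, y=1.263775: f=0.307784 → y ← 1.263775 + 0.25·0.307784 = 1.340721
y(1.75) ≈ 1.3407

1.3407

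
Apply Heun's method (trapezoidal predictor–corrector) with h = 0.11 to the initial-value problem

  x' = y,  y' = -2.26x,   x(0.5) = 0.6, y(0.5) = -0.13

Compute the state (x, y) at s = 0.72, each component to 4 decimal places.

0.5391, -0.4172

Heun on (x,y): k1 = f(s_n, state_n); k2 = f(s_n + h, state_n + h·k1); state_{n+1} = state_n + (h/2)·(k1 + k2).
0.500000: (0.600000, -0.130000)
  k1 = (-0.130000, -1.356000)
  predictor → (0.585700, -0.279160)
  k2 = (-0.279160, -1.323682)
  → (0.577496, -0.277383)
0.610000: (0.577496, -0.277383)
  k1 = (-0.277383, -1.305141)
  predictor → (0.546984, -0.420948)
  k2 = (-0.420948, -1.236184)
  → (0.539088, -0.417155)
(x(0.72), y(0.72)) ≈ (0.5391, -0.4172)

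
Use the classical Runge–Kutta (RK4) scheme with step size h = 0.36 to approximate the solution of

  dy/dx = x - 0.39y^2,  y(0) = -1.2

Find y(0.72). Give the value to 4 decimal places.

RK4: k1 = f(x_n, y_n); k2 = f(x_n + h/2, y_n + (h/2)·k1); k3 = f(x_n + h/2, y_n + (h/2)·k2); k4 = f(x_n + h, y_n + h·k3); y_{n+1} = y_n + (h/6)·(k1 + 2k2 + 2k3 + k4).
x=0.000000, y=-1.200000:
  k1 = f(0.000000, -1.200000) = -0.561600
  k2 = f(0.180000, -1.301088) = -0.480204
  k3 = f(0.180000, -1.286437) = -0.465419
  k4 = f(0.360000, -1.367551) = -0.369376
  y ← -1.200000 + (0.36/6)·(k1 + 2k2 + 2k3 + k4) = -1.369333
x=0.360000, y=-1.369333:
  k1 = f(0.360000, -1.369333) = -0.371279
  k2 = f(0.540000, -1.436163) = -0.264400
  k3 = f(0.540000, -1.416925) = -0.242994
  k4 = f(0.720000, -1.456811) = -0.107696
  y ← -1.369333 + (0.36/6)·(k1 + 2k2 + 2k3 + k4) = -1.458959
y(0.72) ≈ -1.4590

-1.4590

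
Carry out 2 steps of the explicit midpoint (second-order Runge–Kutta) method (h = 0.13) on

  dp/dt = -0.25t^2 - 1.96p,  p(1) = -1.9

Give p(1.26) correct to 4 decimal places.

Midpoint: k1 = f(t_n, p_n); k2 = f(t_n + h/2, p_n + (h/2)·k1); p_{n+1} = p_n + h·k2.
t=1.000000, p=-1.900000:
  k1 = f(1.000000, -1.900000) = 3.474000
  k2 = f(1.065000, -1.674190) = 2.997856
  p ← -1.900000 + 0.13·2.997856 = -1.510279
t=1.130000, p=-1.510279:
  k1 = f(1.130000, -1.510279) = 2.640921
  k2 = f(1.195000, -1.338619) = 2.266687
  p ← -1.510279 + 0.13·2.266687 = -1.215609
p(1.26) ≈ -1.2156

-1.2156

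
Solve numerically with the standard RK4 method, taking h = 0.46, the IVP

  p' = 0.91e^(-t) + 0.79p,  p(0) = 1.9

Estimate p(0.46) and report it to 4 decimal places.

RK4: k1 = f(t_n, p_n); k2 = f(t_n + h/2, p_n + (h/2)·k1); k3 = f(t_n + h/2, p_n + (h/2)·k2); k4 = f(t_n + h, p_n + h·k3); p_{n+1} = p_n + (h/6)·(k1 + 2k2 + 2k3 + k4).
t=0.000000, p=1.900000:
  k1 = f(0.000000, 1.900000) = 2.411000
  k2 = f(0.230000, 2.454530) = 2.662104
  k3 = f(0.230000, 2.512284) = 2.707730
  k4 = f(0.460000, 3.145556) = 3.059457
  p ← 1.900000 + (0.46/6)·(k1 + 2k2 + 2k3 + k4) = 3.142776
p(0.46) ≈ 3.1428

3.1428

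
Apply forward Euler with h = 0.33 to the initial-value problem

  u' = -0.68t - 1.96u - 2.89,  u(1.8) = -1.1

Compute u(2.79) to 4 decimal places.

-2.2292

Euler: u_{n+1} = u_n + h·f(t_n, u_n).
t=1.800000, u=-1.100000: f=-1.958000 → u ← -1.100000 + 0.33·(-1.958000) = -1.746140
t=2.130000, u=-1.746140: f=-0.915966 → u ← -1.746140 + 0.33·(-0.915966) = -2.048409
t=2.460000, u=-2.048409: f=-0.547919 → u ← -2.048409 + 0.33·(-0.547919) = -2.229222
u(2.79) ≈ -2.2292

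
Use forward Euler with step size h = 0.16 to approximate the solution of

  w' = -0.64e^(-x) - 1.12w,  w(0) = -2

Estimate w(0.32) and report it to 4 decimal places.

Euler: w_{n+1} = w_n + h·f(x_n, w_n).
x=0.000000, w=-2.000000: f=1.600000 → w ← -2.000000 + 0.16·1.600000 = -1.744000
x=0.160000, w=-1.744000: f=1.407908 → w ← -1.744000 + 0.16·1.407908 = -1.518735
w(0.32) ≈ -1.5187

-1.5187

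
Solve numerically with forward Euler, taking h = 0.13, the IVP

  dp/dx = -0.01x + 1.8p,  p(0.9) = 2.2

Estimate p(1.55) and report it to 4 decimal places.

Euler: p_{n+1} = p_n + h·f(x_n, p_n).
x=0.900000, p=2.200000: f=3.951000 → p ← 2.200000 + 0.13·3.951000 = 2.713630
x=1.030000, p=2.713630: f=4.874234 → p ← 2.713630 + 0.13·4.874234 = 3.347280
x=1.160000, p=3.347280: f=6.013505 → p ← 3.347280 + 0.13·6.013505 = 4.129036
x=1.290000, p=4.129036: f=7.419365 → p ← 4.129036 + 0.13·7.419365 = 5.093553
x=1.420000, p=5.093553: f=9.154196 → p ← 5.093553 + 0.13·9.154196 = 6.283599
p(1.55) ≈ 6.2836

6.2836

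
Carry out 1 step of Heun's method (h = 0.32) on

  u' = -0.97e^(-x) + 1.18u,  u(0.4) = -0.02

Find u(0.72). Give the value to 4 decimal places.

-0.2478

Heun: k1 = f(x_n, u_n); k2 = f(x_n + h, u_n + h·k1); u_{n+1} = u_n + (h/2)·(k1 + k2).
x=0.400000, u=-0.020000:
  k1 = f(0.400000, -0.020000) = -0.673810
  k2 = f(0.720000, -0.235619) = -0.750181
  u ← -0.020000 + (0.32/2)·(-0.673810 + (-0.750181)) = -0.247839
u(0.72) ≈ -0.2478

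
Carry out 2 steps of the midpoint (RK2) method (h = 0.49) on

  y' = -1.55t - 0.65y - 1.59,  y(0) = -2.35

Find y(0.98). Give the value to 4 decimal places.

Midpoint: k1 = f(t_n, y_n); k2 = f(t_n + h/2, y_n + (h/2)·k1); y_{n+1} = y_n + h·k2.
t=0.000000, y=-2.350000:
  k1 = f(0.000000, -2.350000) = -0.062500
  k2 = f(0.245000, -2.365312) = -0.432297
  y ← -2.350000 + 0.49·(-0.432297) = -2.561825
t=0.490000, y=-2.561825:
  k1 = f(0.490000, -2.561825) = -0.684313
  k2 = f(0.735000, -2.729482) = -0.955087
  y ← -2.561825 + 0.49·(-0.955087) = -3.029818
y(0.98) ≈ -3.0298

-3.0298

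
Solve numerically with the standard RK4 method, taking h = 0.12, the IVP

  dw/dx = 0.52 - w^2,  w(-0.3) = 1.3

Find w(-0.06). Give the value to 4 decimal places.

1.0876

RK4: k1 = f(x_n, w_n); k2 = f(x_n + h/2, w_n + (h/2)·k1); k3 = f(x_n + h/2, w_n + (h/2)·k2); k4 = f(x_n + h, w_n + h·k3); w_{n+1} = w_n + (h/6)·(k1 + 2k2 + 2k3 + k4).
x=-0.300000, w=1.300000:
  k1 = f(-0.300000, 1.300000) = -1.170000
  k2 = f(-0.240000, 1.229800) = -0.992408
  k3 = f(-0.240000, 1.240456) = -1.018730
  k4 = f(-0.180000, 1.177752) = -0.867101
  w ← 1.300000 + (0.12/6)·(k1 + 2k2 + 2k3 + k4) = 1.178812
x=-0.180000, w=1.178812:
  k1 = f(-0.180000, 1.178812) = -0.869599
  k2 = f(-0.120000, 1.126637) = -0.749310
  k3 = f(-0.120000, 1.133854) = -0.765625
  k4 = f(-0.060000, 1.086938) = -0.661433
  w ← 1.178812 + (0.12/6)·(k1 + 2k2 + 2k3 + k4) = 1.087594
w(-0.06) ≈ 1.0876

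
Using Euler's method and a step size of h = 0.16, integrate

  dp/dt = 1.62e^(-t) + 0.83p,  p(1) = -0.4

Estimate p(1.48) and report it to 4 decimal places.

Euler: p_{n+1} = p_n + h·f(t_n, p_n).
t=1.000000, p=-0.400000: f=0.263965 → p ← -0.400000 + 0.16·0.263965 = -0.357766
t=1.160000, p=-0.357766: f=0.210902 → p ← -0.357766 + 0.16·0.210902 = -0.324021
t=1.320000, p=-0.324021: f=0.163822 → p ← -0.324021 + 0.16·0.163822 = -0.297810
p(1.48) ≈ -0.2978

-0.2978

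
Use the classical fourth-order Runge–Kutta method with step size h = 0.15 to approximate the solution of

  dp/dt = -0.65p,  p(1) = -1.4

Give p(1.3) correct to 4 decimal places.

-1.1520

RK4: k1 = f(t_n, p_n); k2 = f(t_n + h/2, p_n + (h/2)·k1); k3 = f(t_n + h/2, p_n + (h/2)·k2); k4 = f(t_n + h, p_n + h·k3); p_{n+1} = p_n + (h/6)·(k1 + 2k2 + 2k3 + k4).
t=1.000000, p=-1.400000:
  k1 = f(1.000000, -1.400000) = 0.910000
  k2 = f(1.075000, -1.331750) = 0.865638
  k3 = f(1.075000, -1.335077) = 0.867800
  k4 = f(1.150000, -1.269830) = 0.825389
  p ← -1.400000 + (0.15/6)·(k1 + 2k2 + 2k3 + k4) = -1.269943
t=1.150000, p=-1.269943:
  k1 = f(1.150000, -1.269943) = 0.825463
  k2 = f(1.225000, -1.208034) = 0.785222
  k3 = f(1.225000, -1.211052) = 0.787184
  k4 = f(1.300000, -1.151866) = 0.748713
  p ← -1.269943 + (0.15/6)·(k1 + 2k2 + 2k3 + k4) = -1.151969
p(1.3) ≈ -1.1520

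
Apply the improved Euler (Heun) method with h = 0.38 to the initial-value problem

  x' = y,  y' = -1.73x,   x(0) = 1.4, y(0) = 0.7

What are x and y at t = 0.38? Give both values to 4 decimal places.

Heun on (x,y): k1 = f(t_n, state_n); k2 = f(t_n + h, state_n + h·k1); state_{n+1} = state_n + (h/2)·(k1 + k2).
0.000000: (1.400000, 0.700000)
  k1 = (0.700000, -2.422000)
  predictor → (1.666000, -0.220360)
  k2 = (-0.220360, -2.882180)
  → (1.491132, -0.307794)
(x(0.38), y(0.38)) ≈ (1.4911, -0.3078)

1.4911, -0.3078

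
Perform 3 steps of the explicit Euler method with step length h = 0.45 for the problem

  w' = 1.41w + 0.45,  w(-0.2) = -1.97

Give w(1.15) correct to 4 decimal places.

Euler: w_{n+1} = w_n + h·f(s_n, w_n).
s=-0.200000, w=-1.970000: f=-2.327700 → w ← -1.970000 + 0.45·(-2.327700) = -3.017465
s=0.250000, w=-3.017465: f=-3.804626 → w ← -3.017465 + 0.45·(-3.804626) = -4.729547
s=0.700000, w=-4.729547: f=-6.218661 → w ← -4.729547 + 0.45·(-6.218661) = -7.527944
w(1.15) ≈ -7.5279

-7.5279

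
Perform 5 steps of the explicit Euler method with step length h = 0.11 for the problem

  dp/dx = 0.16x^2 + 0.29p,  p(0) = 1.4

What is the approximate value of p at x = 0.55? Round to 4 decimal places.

Euler: p_{n+1} = p_n + h·f(x_n, p_n).
x=0.000000, p=1.400000: f=0.406000 → p ← 1.400000 + 0.11·0.406000 = 1.444660
x=0.110000, p=1.444660: f=0.420887 → p ← 1.444660 + 0.11·0.420887 = 1.490958
x=0.220000, p=1.490958: f=0.440122 → p ← 1.490958 + 0.11·0.440122 = 1.539371
x=0.330000, p=1.539371: f=0.463842 → p ← 1.539371 + 0.11·0.463842 = 1.590394
x=0.440000, p=1.590394: f=0.492190 → p ← 1.590394 + 0.11·0.492190 = 1.644534
p(0.55) ≈ 1.6445

1.6445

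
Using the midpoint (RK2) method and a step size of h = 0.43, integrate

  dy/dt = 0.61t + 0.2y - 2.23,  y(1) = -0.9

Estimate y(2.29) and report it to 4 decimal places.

Midpoint: k1 = f(t_n, y_n); k2 = f(t_n + h/2, y_n + (h/2)·k1); y_{n+1} = y_n + h·k2.
t=1.000000, y=-0.900000:
  k1 = f(1.000000, -0.900000) = -1.800000
  k2 = f(1.215000, -1.287000) = -1.746250
  y ← -0.900000 + 0.43·(-1.746250) = -1.650888
t=1.430000, y=-1.650888:
  k1 = f(1.430000, -1.650888) = -1.687877
  k2 = f(1.645000, -2.013781) = -1.629306
  y ← -1.650888 + 0.43·(-1.629306) = -2.351489
t=1.860000, y=-2.351489:
  k1 = f(1.860000, -2.351489) = -1.565698
  k2 = f(2.075000, -2.688114) = -1.501873
  y ← -2.351489 + 0.43·(-1.501873) = -2.997295
y(2.29) ≈ -2.9973

-2.9973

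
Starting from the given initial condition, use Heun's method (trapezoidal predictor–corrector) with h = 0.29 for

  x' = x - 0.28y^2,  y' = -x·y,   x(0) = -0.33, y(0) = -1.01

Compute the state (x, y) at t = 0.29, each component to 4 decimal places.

Heun on (x,y): k1 = f(t_n, state_n); k2 = f(t_n + h, state_n + h·k1); state_{n+1} = state_n + (h/2)·(k1 + k2).
0.000000: (-0.330000, -1.010000)
  k1 = (-0.615628, -0.333300)
  predictor → (-0.508532, -1.106657)
  k2 = (-0.851445, -0.562771)
  → (-0.542726, -1.139930)
(x(0.29), y(0.29)) ≈ (-0.5427, -1.1399)

-0.5427, -1.1399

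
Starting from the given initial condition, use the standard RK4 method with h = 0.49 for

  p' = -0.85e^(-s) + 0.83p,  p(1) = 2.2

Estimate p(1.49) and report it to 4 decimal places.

RK4: k1 = f(s_n, p_n); k2 = f(s_n + h/2, p_n + (h/2)·k1); k3 = f(s_n + h/2, p_n + (h/2)·k2); k4 = f(s_n + h, p_n + h·k3); p_{n+1} = p_n + (h/6)·(k1 + 2k2 + 2k3 + k4).
s=1.000000, p=2.200000:
  k1 = f(1.000000, 2.200000) = 1.513302
  k2 = f(1.245000, 2.570759) = 1.888980
  k3 = f(1.245000, 2.662800) = 1.965374
  k4 = f(1.490000, 3.163033) = 2.433751
  p ← 2.200000 + (0.49/6)·(k1 + 2k2 + 2k3 + k4) = 3.151887
p(1.49) ≈ 3.1519

3.1519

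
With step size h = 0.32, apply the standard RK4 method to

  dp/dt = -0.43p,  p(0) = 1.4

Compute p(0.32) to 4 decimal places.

RK4: k1 = f(t_n, p_n); k2 = f(t_n + h/2, p_n + (h/2)·k1); k3 = f(t_n + h/2, p_n + (h/2)·k2); k4 = f(t_n + h, p_n + h·k3); p_{n+1} = p_n + (h/6)·(k1 + 2k2 + 2k3 + k4).
t=0.000000, p=1.400000:
  k1 = f(0.000000, 1.400000) = -0.602000
  k2 = f(0.160000, 1.303680) = -0.560582
  k3 = f(0.160000, 1.310307) = -0.563432
  k4 = f(0.320000, 1.219702) = -0.524472
  p ← 1.400000 + (0.32/6)·(k1 + 2k2 + 2k3 + k4) = 1.220027
p(0.32) ≈ 1.2200

1.2200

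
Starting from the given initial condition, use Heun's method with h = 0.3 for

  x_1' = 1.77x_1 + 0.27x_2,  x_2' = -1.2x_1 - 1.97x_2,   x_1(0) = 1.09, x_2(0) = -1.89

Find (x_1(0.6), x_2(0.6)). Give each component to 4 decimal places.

2.6337, -1.4076

Heun on (x_1,x_2): k1 = f(s_n, state_n); k2 = f(s_n + h, state_n + h·k1); state_{n+1} = state_n + (h/2)·(k1 + k2).
0.000000: (1.090000, -1.890000)
  k1 = (1.419000, 2.415300)
  predictor → (1.515700, -1.165410)
  k2 = (2.368128, 0.477018)
  → (1.658069, -1.456152)
0.300000: (1.658069, -1.456152)
  k1 = (2.541621, 0.878937)
  predictor → (2.420556, -1.192471)
  k2 = (3.962416, -0.555498)
  → (2.633675, -1.407637)
(x_1(0.6), x_2(0.6)) ≈ (2.6337, -1.4076)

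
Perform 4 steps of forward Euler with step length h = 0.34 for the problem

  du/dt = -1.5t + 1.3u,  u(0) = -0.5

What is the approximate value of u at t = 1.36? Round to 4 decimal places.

-3.5427

Euler: u_{n+1} = u_n + h·f(t_n, u_n).
t=0.000000, u=-0.500000: f=-0.650000 → u ← -0.500000 + 0.34·(-0.650000) = -0.721000
t=0.340000, u=-0.721000: f=-1.447300 → u ← -0.721000 + 0.34·(-1.447300) = -1.213082
t=0.680000, u=-1.213082: f=-2.597007 → u ← -1.213082 + 0.34·(-2.597007) = -2.096064
t=1.020000, u=-2.096064: f=-4.254884 → u ← -2.096064 + 0.34·(-4.254884) = -3.542725
u(1.36) ≈ -3.5427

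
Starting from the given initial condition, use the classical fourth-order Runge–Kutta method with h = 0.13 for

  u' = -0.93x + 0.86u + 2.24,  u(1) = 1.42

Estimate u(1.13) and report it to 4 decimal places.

1.7600

RK4: k1 = f(x_n, u_n); k2 = f(x_n + h/2, u_n + (h/2)·k1); k3 = f(x_n + h/2, u_n + (h/2)·k2); k4 = f(x_n + h, u_n + h·k3); u_{n+1} = u_n + (h/6)·(k1 + 2k2 + 2k3 + k4).
x=1.000000, u=1.420000:
  k1 = f(1.000000, 1.420000) = 2.531200
  k2 = f(1.065000, 1.584528) = 2.612244
  k3 = f(1.065000, 1.589796) = 2.616774
  k4 = f(1.130000, 1.760181) = 2.702855
  u ← 1.420000 + (0.13/6)·(k1 + 2k2 + 2k3 + k4) = 1.759995
u(1.13) ≈ 1.7600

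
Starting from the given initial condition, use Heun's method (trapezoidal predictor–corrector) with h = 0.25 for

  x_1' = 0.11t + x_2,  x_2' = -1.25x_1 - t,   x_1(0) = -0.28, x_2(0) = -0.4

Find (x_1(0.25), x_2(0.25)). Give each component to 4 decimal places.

Heun on (x_1,x_2): k1 = f(t_n, state_n); k2 = f(t_n + h, state_n + h·k1); state_{n+1} = state_n + (h/2)·(k1 + k2).
0.000000: (-0.280000, -0.400000)
  k1 = (-0.400000, 0.350000)
  predictor → (-0.380000, -0.312500)
  k2 = (-0.285000, 0.225000)
  → (-0.365625, -0.328125)
(x_1(0.25), x_2(0.25)) ≈ (-0.3656, -0.3281)

-0.3656, -0.3281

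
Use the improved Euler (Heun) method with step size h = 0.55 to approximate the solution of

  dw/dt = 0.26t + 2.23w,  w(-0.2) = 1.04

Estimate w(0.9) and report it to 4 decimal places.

9.3270

Heun: k1 = f(t_n, w_n); k2 = f(t_n + h, w_n + h·k1); w_{n+1} = w_n + (h/2)·(k1 + k2).
t=-0.200000, w=1.040000:
  k1 = f(-0.200000, 1.040000) = 2.267200
  k2 = f(0.350000, 2.286960) = 5.190921
  w ← 1.040000 + (0.55/2)·(2.267200 + 5.190921) = 3.090983
t=0.350000, w=3.090983:
  k1 = f(0.350000, 3.090983) = 6.983893
  k2 = f(0.900000, 6.932124) = 15.692637
  w ← 3.090983 + (0.55/2)·(6.983893 + 15.692637) = 9.327029
w(0.9) ≈ 9.3270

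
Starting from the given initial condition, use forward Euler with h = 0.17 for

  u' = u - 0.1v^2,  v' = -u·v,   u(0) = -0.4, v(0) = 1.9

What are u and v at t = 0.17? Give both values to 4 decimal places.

-0.5294, 2.0292

Euler on (u,v): u_{n+1} = u_n + h·u', v_{n+1} = v_n + h·v'.
0.000000: (-0.400000, 1.900000); f=(-0.761000, 0.760000) → (-0.529370, 2.029200)
(u(0.17), v(0.17)) ≈ (-0.5294, 2.0292)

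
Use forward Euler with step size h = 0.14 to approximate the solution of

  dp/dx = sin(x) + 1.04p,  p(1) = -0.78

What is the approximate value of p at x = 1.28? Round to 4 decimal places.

-0.7615

Euler: p_{n+1} = p_n + h·f(x_n, p_n).
x=1.000000, p=-0.780000: f=0.030271 → p ← -0.780000 + 0.14·0.030271 = -0.775762
x=1.140000, p=-0.775762: f=0.101841 → p ← -0.775762 + 0.14·0.101841 = -0.761504
p(1.28) ≈ -0.7615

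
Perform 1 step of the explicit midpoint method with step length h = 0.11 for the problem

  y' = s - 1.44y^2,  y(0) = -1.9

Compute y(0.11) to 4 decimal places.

-2.6508

Midpoint: k1 = f(s_n, y_n); k2 = f(s_n + h/2, y_n + (h/2)·k1); y_{n+1} = y_n + h·k2.
s=0.000000, y=-1.900000:
  k1 = f(0.000000, -1.900000) = -5.198400
  k2 = f(0.055000, -2.185912) = -6.825624
  y ← -1.900000 + 0.11·(-6.825624) = -2.650819
y(0.11) ≈ -2.6508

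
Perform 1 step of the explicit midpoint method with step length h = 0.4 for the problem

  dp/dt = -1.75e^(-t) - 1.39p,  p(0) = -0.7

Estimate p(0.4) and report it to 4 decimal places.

Midpoint: k1 = f(t_n, p_n); k2 = f(t_n + h/2, p_n + (h/2)·k1); p_{n+1} = p_n + h·k2.
t=0.000000, p=-0.700000:
  k1 = f(0.000000, -0.700000) = -0.777000
  k2 = f(0.200000, -0.855400) = -0.243773
  p ← -0.700000 + 0.4·(-0.243773) = -0.797509
p(0.4) ≈ -0.7975

-0.7975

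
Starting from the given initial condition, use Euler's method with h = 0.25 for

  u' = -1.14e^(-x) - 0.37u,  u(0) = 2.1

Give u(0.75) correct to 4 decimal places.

Euler: u_{n+1} = u_n + h·f(x_n, u_n).
x=0.000000, u=2.100000: f=-1.917000 → u ← 2.100000 + 0.25·(-1.917000) = 1.620750
x=0.250000, u=1.620750: f=-1.487510 → u ← 1.620750 + 0.25·(-1.487510) = 1.248872
x=0.500000, u=1.248872: f=-1.153528 → u ← 1.248872 + 0.25·(-1.153528) = 0.960490
u(0.75) ≈ 0.9605

0.9605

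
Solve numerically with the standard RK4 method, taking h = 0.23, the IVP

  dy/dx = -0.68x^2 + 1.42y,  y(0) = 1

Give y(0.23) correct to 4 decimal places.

1.3832

RK4: k1 = f(x_n, y_n); k2 = f(x_n + h/2, y_n + (h/2)·k1); k3 = f(x_n + h/2, y_n + (h/2)·k2); k4 = f(x_n + h, y_n + h·k3); y_{n+1} = y_n + (h/6)·(k1 + 2k2 + 2k3 + k4).
x=0.000000, y=1.000000:
  k1 = f(0.000000, 1.000000) = 1.420000
  k2 = f(0.115000, 1.163300) = 1.642893
  k3 = f(0.115000, 1.188933) = 1.679291
  k4 = f(0.230000, 1.386237) = 1.932485
  y ← 1.000000 + (0.23/6)·(k1 + 2k2 + 2k3 + k4) = 1.383213
y(0.23) ≈ 1.3832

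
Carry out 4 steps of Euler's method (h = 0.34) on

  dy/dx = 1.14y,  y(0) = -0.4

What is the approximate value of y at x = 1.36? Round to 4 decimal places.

Euler: y_{n+1} = y_n + h·f(x_n, y_n).
x=0.000000, y=-0.400000: f=-0.456000 → y ← -0.400000 + 0.34·(-0.456000) = -0.555040
x=0.340000, y=-0.555040: f=-0.632746 → y ← -0.555040 + 0.34·(-0.632746) = -0.770174
x=0.680000, y=-0.770174: f=-0.877998 → y ← -0.770174 + 0.34·(-0.877998) = -1.068693
x=1.020000, y=-1.068693: f=-1.218310 → y ← -1.068693 + 0.34·(-1.218310) = -1.482918
y(1.36) ≈ -1.4829

-1.4829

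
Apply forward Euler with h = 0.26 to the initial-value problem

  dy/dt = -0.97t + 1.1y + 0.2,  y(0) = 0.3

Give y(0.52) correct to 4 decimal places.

Euler: y_{n+1} = y_n + h·f(t_n, y_n).
t=0.000000, y=0.300000: f=0.530000 → y ← 0.300000 + 0.26·0.530000 = 0.437800
t=0.260000, y=0.437800: f=0.429380 → y ← 0.437800 + 0.26·0.429380 = 0.549439
y(0.52) ≈ 0.5494

0.5494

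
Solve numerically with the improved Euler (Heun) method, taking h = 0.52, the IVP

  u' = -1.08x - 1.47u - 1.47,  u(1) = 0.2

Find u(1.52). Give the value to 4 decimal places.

-0.8597

Heun: k1 = f(x_n, u_n); k2 = f(x_n + h, u_n + h·k1); u_{n+1} = u_n + (h/2)·(k1 + k2).
x=1.000000, u=0.200000:
  k1 = f(1.000000, 0.200000) = -2.844000
  k2 = f(1.520000, -1.278880) = -1.231646
  u ← 0.200000 + (0.52/2)·(-2.844000 + (-1.231646)) = -0.859668
u(1.52) ≈ -0.8597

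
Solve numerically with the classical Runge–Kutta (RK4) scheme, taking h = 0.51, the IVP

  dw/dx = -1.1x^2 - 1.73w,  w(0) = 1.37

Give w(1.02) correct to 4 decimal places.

RK4: k1 = f(x_n, w_n); k2 = f(x_n + h/2, w_n + (h/2)·k1); k3 = f(x_n + h/2, w_n + (h/2)·k2); k4 = f(x_n + h, w_n + h·k3); w_{n+1} = w_n + (h/6)·(k1 + 2k2 + 2k3 + k4).
x=0.000000, w=1.370000:
  k1 = f(0.000000, 1.370000) = -2.370100
  k2 = f(0.255000, 0.765625) = -1.396058
  k3 = f(0.255000, 1.014005) = -1.825757
  k4 = f(0.510000, 0.438864) = -1.045345
  w ← 1.370000 + (0.51/6)·(k1 + 2k2 + 2k3 + k4) = 0.531979
x=0.510000, w=0.531979:
  k1 = f(0.510000, 0.531979) = -1.206433
  k2 = f(0.765000, 0.224338) = -1.031853
  k3 = f(0.765000, 0.268856) = -1.108869
  k4 = f(1.020000, -0.033544) = -1.086408
  w ← 0.531979 + (0.51/6)·(k1 + 2k2 + 2k3 + k4) = -0.026835
w(1.02) ≈ -0.0268

-0.0268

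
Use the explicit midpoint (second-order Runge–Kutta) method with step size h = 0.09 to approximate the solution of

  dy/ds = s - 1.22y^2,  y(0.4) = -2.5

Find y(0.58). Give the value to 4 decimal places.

-4.9800

Midpoint: k1 = f(s_n, y_n); k2 = f(s_n + h/2, y_n + (h/2)·k1); y_{n+1} = y_n + h·k2.
s=0.400000, y=-2.500000:
  k1 = f(0.400000, -2.500000) = -7.225000
  k2 = f(0.445000, -2.825125) = -9.292224
  y ← -2.500000 + 0.09·(-9.292224) = -3.336300
s=0.490000, y=-3.336300:
  k1 = f(0.490000, -3.336300) = -13.089697
  k2 = f(0.535000, -3.925337) = -18.263085
  y ← -3.336300 + 0.09·(-18.263085) = -4.979978
y(0.58) ≈ -4.9800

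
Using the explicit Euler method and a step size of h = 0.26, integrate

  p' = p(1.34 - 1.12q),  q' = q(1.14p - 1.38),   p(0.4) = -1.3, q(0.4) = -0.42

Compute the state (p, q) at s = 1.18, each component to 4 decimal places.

-3.5630, 0.0011

Euler on (p,q): p_{n+1} = p_n + h·p', q_{n+1} = q_n + h·q'.
0.400000: (-1.300000, -0.420000); f=(-2.353520, 1.202040) → (-1.911915, -0.107470)
0.660000: (-1.911915, -0.107470); f=(-2.792096, 0.382547) → (-2.637860, -0.008007)
0.920000: (-2.637860, -0.008007); f=(-3.558390, 0.035130) → (-3.563041, 0.001126)
(p(1.18), q(1.18)) ≈ (-3.5630, 0.0011)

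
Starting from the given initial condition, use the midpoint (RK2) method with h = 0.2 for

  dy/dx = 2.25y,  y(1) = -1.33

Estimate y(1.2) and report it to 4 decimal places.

-2.0632

Midpoint: k1 = f(x_n, y_n); k2 = f(x_n + h/2, y_n + (h/2)·k1); y_{n+1} = y_n + h·k2.
x=1.000000, y=-1.330000:
  k1 = f(1.000000, -1.330000) = -2.992500
  k2 = f(1.100000, -1.629250) = -3.665813
  y ← -1.330000 + 0.2·(-3.665813) = -2.063163
y(1.2) ≈ -2.0632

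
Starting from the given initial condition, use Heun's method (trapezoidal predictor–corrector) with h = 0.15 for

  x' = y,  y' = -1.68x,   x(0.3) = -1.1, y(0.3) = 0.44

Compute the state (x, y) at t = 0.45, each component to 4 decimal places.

-1.0132, 0.7089

Heun on (x,y): k1 = f(t_n, state_n); k2 = f(t_n + h, state_n + h·k1); state_{n+1} = state_n + (h/2)·(k1 + k2).
0.300000: (-1.100000, 0.440000)
  k1 = (0.440000, 1.848000)
  predictor → (-1.034000, 0.717200)
  k2 = (0.717200, 1.737120)
  → (-1.013210, 0.708884)
(x(0.45), y(0.45)) ≈ (-1.0132, 0.7089)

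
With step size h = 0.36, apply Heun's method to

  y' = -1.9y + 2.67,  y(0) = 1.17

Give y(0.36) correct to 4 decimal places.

Heun: k1 = f(t_n, y_n); k2 = f(t_n + h, y_n + h·k1); y_{n+1} = y_n + (h/2)·(k1 + k2).
t=0.000000, y=1.170000:
  k1 = f(0.000000, 1.170000) = 0.447000
  k2 = f(0.360000, 1.330920) = 0.141252
  y ← 1.170000 + (0.36/2)·(0.447000 + 0.141252) = 1.275885
y(0.36) ≈ 1.2759

1.2759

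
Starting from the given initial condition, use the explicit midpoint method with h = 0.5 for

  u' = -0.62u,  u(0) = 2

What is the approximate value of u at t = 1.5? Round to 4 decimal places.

0.8041

Midpoint: k1 = f(t_n, u_n); k2 = f(t_n + h/2, u_n + (h/2)·k1); u_{n+1} = u_n + h·k2.
t=0.000000, u=2.000000:
  k1 = f(0.000000, 2.000000) = -1.240000
  k2 = f(0.250000, 1.690000) = -1.047800
  u ← 2.000000 + 0.5·(-1.047800) = 1.476100
t=0.500000, u=1.476100:
  k1 = f(0.500000, 1.476100) = -0.915182
  k2 = f(0.750000, 1.247305) = -0.773329
  u ← 1.476100 + 0.5·(-0.773329) = 1.089436
t=1.000000, u=1.089436:
  k1 = f(1.000000, 1.089436) = -0.675450
  k2 = f(1.250000, 0.920573) = -0.570755
  u ← 1.089436 + 0.5·(-0.570755) = 0.804058
u(1.5) ≈ 0.8041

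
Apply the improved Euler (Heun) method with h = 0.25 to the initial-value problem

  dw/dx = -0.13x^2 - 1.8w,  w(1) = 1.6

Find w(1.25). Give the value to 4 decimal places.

Heun: k1 = f(x_n, w_n); k2 = f(x_n + h, w_n + h·k1); w_{n+1} = w_n + (h/2)·(k1 + k2).
x=1.000000, w=1.600000:
  k1 = f(1.000000, 1.600000) = -3.010000
  k2 = f(1.250000, 0.847500) = -1.728625
  w ← 1.600000 + (0.25/2)·(-3.010000 + (-1.728625)) = 1.007672
w(1.25) ≈ 1.0077

1.0077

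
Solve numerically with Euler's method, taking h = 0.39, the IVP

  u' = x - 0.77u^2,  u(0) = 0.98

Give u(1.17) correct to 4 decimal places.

Euler: u_{n+1} = u_n + h·f(x_n, u_n).
x=0.000000, u=0.980000: f=-0.739508 → u ← 0.980000 + 0.39·(-0.739508) = 0.691592
x=0.390000, u=0.691592: f=0.021710 → u ← 0.691592 + 0.39·0.021710 = 0.700059
x=0.780000, u=0.700059: f=0.402637 → u ← 0.700059 + 0.39·0.402637 = 0.857087
u(1.17) ≈ 0.8571

0.8571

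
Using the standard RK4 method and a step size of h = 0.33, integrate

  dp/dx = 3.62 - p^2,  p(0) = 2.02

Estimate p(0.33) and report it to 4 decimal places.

1.9381

RK4: k1 = f(x_n, p_n); k2 = f(x_n + h/2, p_n + (h/2)·k1); k3 = f(x_n + h/2, p_n + (h/2)·k2); k4 = f(x_n + h, p_n + h·k3); p_{n+1} = p_n + (h/6)·(k1 + 2k2 + 2k3 + k4).
x=0.000000, p=2.020000:
  k1 = f(0.000000, 2.020000) = -0.460400
  k2 = f(0.165000, 1.944034) = -0.159268
  k3 = f(0.165000, 1.993721) = -0.354922
  k4 = f(0.330000, 1.902876) = -0.000936
  p ← 2.020000 + (0.33/6)·(k1 + 2k2 + 2k3 + k4) = 1.938066
p(0.33) ≈ 1.9381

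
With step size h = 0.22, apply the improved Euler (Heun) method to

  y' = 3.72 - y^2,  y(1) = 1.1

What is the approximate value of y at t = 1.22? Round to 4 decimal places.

1.4850

Heun: k1 = f(t_n, y_n); k2 = f(t_n + h, y_n + h·k1); y_{n+1} = y_n + (h/2)·(k1 + k2).
t=1.000000, y=1.100000:
  k1 = f(1.000000, 1.100000) = 2.510000
  k2 = f(1.220000, 1.652200) = 0.990235
  y ← 1.100000 + (0.22/2)·(2.510000 + 0.990235) = 1.485026
y(1.22) ≈ 1.4850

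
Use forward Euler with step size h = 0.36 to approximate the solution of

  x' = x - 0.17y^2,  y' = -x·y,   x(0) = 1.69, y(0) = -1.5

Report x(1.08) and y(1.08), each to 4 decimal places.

Euler on (x,y): x_{n+1} = x_n + h·x', y_{n+1} = y_n + h·y'.
0.000000: (1.690000, -1.500000); f=(1.307500, 2.535000) → (2.160700, -0.587400)
0.360000: (2.160700, -0.587400); f=(2.102043, 1.269195) → (2.917436, -0.130490)
0.720000: (2.917436, -0.130490); f=(2.914541, 0.380695) → (3.966670, 0.006561)
(x(1.08), y(1.08)) ≈ (3.9667, 0.0066)

3.9667, 0.0066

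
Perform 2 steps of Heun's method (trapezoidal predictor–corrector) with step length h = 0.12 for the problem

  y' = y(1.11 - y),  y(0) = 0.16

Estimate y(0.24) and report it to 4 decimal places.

0.2000

Heun: k1 = f(t_n, y_n); k2 = f(t_n + h, y_n + h·k1); y_{n+1} = y_n + (h/2)·(k1 + k2).
t=0.000000, y=0.160000:
  k1 = f(0.000000, 0.160000) = 0.152000
  k2 = f(0.120000, 0.178240) = 0.166077
  y ← 0.160000 + (0.12/2)·(0.152000 + 0.166077) = 0.179085
t=0.120000, y=0.179085:
  k1 = f(0.120000, 0.179085) = 0.166713
  k2 = f(0.240000, 0.199090) = 0.181353
  y ← 0.179085 + (0.12/2)·(0.166713 + 0.181353) = 0.199969
y(0.24) ≈ 0.2000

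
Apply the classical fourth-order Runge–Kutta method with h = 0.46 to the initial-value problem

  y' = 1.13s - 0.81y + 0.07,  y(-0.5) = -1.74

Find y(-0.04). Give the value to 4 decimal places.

-1.2828

RK4: k1 = f(s_n, y_n); k2 = f(s_n + h/2, y_n + (h/2)·k1); k3 = f(s_n + h/2, y_n + (h/2)·k2); k4 = f(s_n + h, y_n + h·k3); y_{n+1} = y_n + (h/6)·(k1 + 2k2 + 2k3 + k4).
s=-0.500000, y=-1.740000:
  k1 = f(-0.500000, -1.740000) = 0.914400
  k2 = f(-0.270000, -1.529688) = 1.003947
  k3 = f(-0.270000, -1.509092) = 0.987265
  k4 = f(-0.040000, -1.285858) = 1.066345
  y ← -1.740000 + (0.46/6)·(k1 + 2k2 + 2k3 + k4) = -1.282824
y(-0.04) ≈ -1.2828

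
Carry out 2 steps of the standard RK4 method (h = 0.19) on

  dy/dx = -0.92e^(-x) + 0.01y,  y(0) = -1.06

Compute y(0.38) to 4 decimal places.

-1.3555

RK4: k1 = f(x_n, y_n); k2 = f(x_n + h/2, y_n + (h/2)·k1); k3 = f(x_n + h/2, y_n + (h/2)·k2); k4 = f(x_n + h, y_n + h·k3); y_{n+1} = y_n + (h/6)·(k1 + 2k2 + 2k3 + k4).
x=0.000000, y=-1.060000:
  k1 = f(0.000000, -1.060000) = -0.930600
  k2 = f(0.095000, -1.148407) = -0.848107
  k3 = f(0.095000, -1.140570) = -0.848029
  k4 = f(0.190000, -1.221125) = -0.773014
  y ← -1.060000 + (0.19/6)·(k1 + 2k2 + 2k3 + k4) = -1.221370
x=0.190000, y=-1.221370:
  k1 = f(0.190000, -1.221370) = -0.773016
  k2 = f(0.285000, -1.294806) = -0.704801
  k3 = f(0.285000, -1.288326) = -0.704736
  k4 = f(0.380000, -1.355270) = -0.642705
  y ← -1.221370 + (0.19/6)·(k1 + 2k2 + 2k3 + k4) = -1.355472
y(0.38) ≈ -1.3555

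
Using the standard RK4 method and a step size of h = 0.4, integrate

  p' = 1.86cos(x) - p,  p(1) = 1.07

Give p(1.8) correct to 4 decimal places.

0.5976

RK4: k1 = f(x_n, p_n); k2 = f(x_n + h/2, p_n + (h/2)·k1); k3 = f(x_n + h/2, p_n + (h/2)·k2); k4 = f(x_n + h, p_n + h·k3); p_{n+1} = p_n + (h/6)·(k1 + 2k2 + 2k3 + k4).
x=1.000000, p=1.070000:
  k1 = f(1.000000, 1.070000) = -0.065038
  k2 = f(1.200000, 1.056992) = -0.383007
  k3 = f(1.200000, 0.993399) = -0.319413
  k4 = f(1.400000, 0.942235) = -0.626096
  p ← 1.070000 + (0.4/6)·(k1 + 2k2 + 2k3 + k4) = 0.930268
x=1.400000, p=0.930268:
  k1 = f(1.400000, 0.930268) = -0.614130
  k2 = f(1.600000, 0.807442) = -0.861754
  k3 = f(1.600000, 0.757918) = -0.812229
  k4 = f(1.800000, 0.605377) = -1.027973
  p ← 0.930268 + (0.4/6)·(k1 + 2k2 + 2k3 + k4) = 0.597597
p(1.8) ≈ 0.5976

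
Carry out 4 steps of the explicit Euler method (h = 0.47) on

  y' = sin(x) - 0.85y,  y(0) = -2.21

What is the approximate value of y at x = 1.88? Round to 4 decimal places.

0.4812

Euler: y_{n+1} = y_n + h·f(x_n, y_n).
x=0.000000, y=-2.210000: f=1.878500 → y ← -2.210000 + 0.47·1.878500 = -1.327105
x=0.470000, y=-1.327105: f=1.580926 → y ← -1.327105 + 0.47·1.580926 = -0.584070
x=0.940000, y=-0.584070: f=1.304018 → y ← -0.584070 + 0.47·1.304018 = 0.028818
x=1.410000, y=0.028818: f=0.962605 → y ← 0.028818 + 0.47·0.962605 = 0.481242
y(1.88) ≈ 0.4812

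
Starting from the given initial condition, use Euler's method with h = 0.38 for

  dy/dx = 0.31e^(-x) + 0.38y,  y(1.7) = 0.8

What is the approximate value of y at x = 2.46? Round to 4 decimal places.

Euler: y_{n+1} = y_n + h·f(x_n, y_n).
x=1.700000, y=0.800000: f=0.360632 → y ← 0.800000 + 0.38·0.360632 = 0.937040
x=2.080000, y=0.937040: f=0.394804 → y ← 0.937040 + 0.38·0.394804 = 1.087065
y(2.46) ≈ 1.0871

1.0871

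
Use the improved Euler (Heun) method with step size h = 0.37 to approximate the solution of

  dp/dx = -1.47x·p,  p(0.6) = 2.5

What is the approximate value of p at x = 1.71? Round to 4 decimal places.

Heun: k1 = f(x_n, p_n); k2 = f(x_n + h, p_n + h·k1); p_{n+1} = p_n + (h/2)·(k1 + k2).
x=0.600000, p=2.500000:
  k1 = f(0.600000, 2.500000) = -2.205000
  k2 = f(0.970000, 1.684150) = -2.401429
  p ← 2.500000 + (0.37/2)·(-2.205000 + (-2.401429)) = 1.647811
x=0.970000, p=1.647811:
  k1 = f(0.970000, 1.647811) = -2.349613
  k2 = f(1.340000, 0.778454) = -1.533398
  p ← 1.647811 + (0.37/2)·(-2.349613 + (-1.533398)) = 0.929453
x=1.340000, p=0.929453:
  k1 = f(1.340000, 0.929453) = -1.830837
  k2 = f(1.710000, 0.252044) = -0.633562
  p ← 0.929453 + (0.37/2)·(-1.830837 + (-0.633562)) = 0.473540
p(1.71) ≈ 0.4735

0.4735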